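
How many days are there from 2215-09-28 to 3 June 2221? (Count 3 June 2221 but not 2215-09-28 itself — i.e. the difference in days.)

2075

Sep 28, 2215 → Sep 28, 2216: 366 days (Feb 29, 2216 is in that span).
Sep 28, 2216 → Sep 28, 2217: 365 days.
Sep 28, 2217 → Sep 28, 2218: 365 days.
Sep 28, 2218 → Sep 28, 2219: 365 days.
Sep 28, 2219 → Sep 28, 2220: 366 days (Feb 29, 2220 is in that span).
Sep 28, 2220 → Oct 28, 2220: 30 days (September has 30).
Oct 28, 2220 → Nov 28, 2220: 31 days (October has 31).
Nov 28, 2220 → Dec 28, 2220: 30 days (November has 30).
Dec 28, 2220 → Jan 28, 2221: 31 days (December has 31).
Jan 28, 2221 → Feb 28, 2221: 31 days (January has 31).
Feb 28, 2221 → Mar 28, 2221: 28 days (February has 28).
Mar 28, 2221 → Apr 28, 2221: 31 days (March has 31).
Apr 28, 2221 → May 28, 2221: 30 days (April has 30).
May 28, 2221 → Jun 3, 2221: 6 days.
Total: 2075 days.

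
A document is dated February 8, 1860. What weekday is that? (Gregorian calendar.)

January 1, 1860 is a Sunday.
Jan 1, 1860 → Feb 1, 1860: 31 days (January has 31).
Feb 1, 1860 → Feb 8, 1860: 7 days.
Total: 38 days.
38 mod 7 = 3, so Sunday + 3 = Wednesday.

Wednesday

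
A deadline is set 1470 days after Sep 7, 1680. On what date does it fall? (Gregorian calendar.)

September 16, 1684

+365 (one year) → Sep 7, 1681 (1105 left).
+365 (one year) → Sep 7, 1682 (740 left).
+365 (one year) → Sep 7, 1683 (375 left).
Sep has 30 days: +24 → Oct 1, 1683 (351 left).
Oct has 31 days: +31 → Nov 1, 1683 (320 left).
Nov has 30 days: +30 → Dec 1, 1683 (290 left).
Dec has 31 days: +31 → Jan 1, 1684 (259 left).
Jan has 31 days: +31 → Feb 1, 1684 (228 left).
Feb has 29 days: +29 → Mar 1, 1684 (199 left).
Mar has 31 days: +31 → Apr 1, 1684 (168 left).
Apr has 30 days: +30 → May 1, 1684 (138 left).
May has 31 days: +31 → Jun 1, 1684 (107 left).
Jun has 30 days: +30 → Jul 1, 1684 (77 left).
Jul has 31 days: +31 → Aug 1, 1684 (46 left).
Aug has 31 days: +31 → Sep 1, 1684 (15 left).
+15 → Sep 16, 1684.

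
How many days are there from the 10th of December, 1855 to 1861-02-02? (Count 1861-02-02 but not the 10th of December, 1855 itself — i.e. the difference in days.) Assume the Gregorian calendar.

Dec 10, 1855 → Dec 10, 1856: 366 days (Feb 29, 1856 is in that span).
Dec 10, 1856 → Dec 10, 1857: 365 days.
Dec 10, 1857 → Dec 10, 1858: 365 days.
Dec 10, 1858 → Dec 10, 1859: 365 days.
Dec 10, 1859 → Dec 10, 1860: 366 days (Feb 29, 1860 is in that span).
Dec 10, 1860 → Jan 10, 1861: 31 days (December has 31).
Jan 10, 1861 → Feb 2, 1861: 23 days.
Total: 1881 days.

1881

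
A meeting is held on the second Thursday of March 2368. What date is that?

March 14, 2368

March 1, 2368 is a Friday.
The first Thursday is therefore March 7 (6 days later).
The second Thursday is 7 + 1×7 = March 14.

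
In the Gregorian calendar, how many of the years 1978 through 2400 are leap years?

Multiples of 4 in [1978,2400]: 106.
Of those, multiples of 100: 5 (not leap unless ÷400).
Multiples of 400: 2.
Leap years = 106 − 5 + 2 = 103.

103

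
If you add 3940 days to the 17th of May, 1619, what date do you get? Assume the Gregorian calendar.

+366 (one year; includes Feb 29, 1620) → May 17, 1620 (3574 left).
+365 (one year) → May 17, 1621 (3209 left).
+365 (one year) → May 17, 1622 (2844 left).
+365 (one year) → May 17, 1623 (2479 left).
+366 (one year; includes Feb 29, 1624) → May 17, 1624 (2113 left).
+365 (one year) → May 17, 1625 (1748 left).
+365 (one year) → May 17, 1626 (1383 left).
+365 (one year) → May 17, 1627 (1018 left).
+366 (one year; includes Feb 29, 1628) → May 17, 1628 (652 left).
+365 (one year) → May 17, 1629 (287 left).
May has 31 days: +15 → Jun 1, 1629 (272 left).
Jun has 30 days: +30 → Jul 1, 1629 (242 left).
Jul has 31 days: +31 → Aug 1, 1629 (211 left).
Aug has 31 days: +31 → Sep 1, 1629 (180 left).
Sep has 30 days: +30 → Oct 1, 1629 (150 left).
Oct has 31 days: +31 → Nov 1, 1629 (119 left).
Nov has 30 days: +30 → Dec 1, 1629 (89 left).
Dec has 31 days: +31 → Jan 1, 1630 (58 left).
Jan has 31 days: +31 → Feb 1, 1630 (27 left).
+27 → Feb 28, 1630.

February 28, 1630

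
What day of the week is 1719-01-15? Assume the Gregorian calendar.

Sunday

Doomsday rule: the anchor day for the 1700s is Sunday. For year 19: 19÷12 = 1 r 7, and 7÷4 = 1, so 1+7+1 = 9.
Sunday + 9 ≡ Tuesday — that's 1719's doomsday.
In January the doomsday date is Jan 3 (1719 is not a leap year).
Jan 15 is 12 days after Jan 3; 12 mod 7 = 5, so Tuesday + 5 = Sunday.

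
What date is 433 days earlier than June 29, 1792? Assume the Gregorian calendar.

−366 (one year; includes Feb 29, 1792) → Jun 29, 1791 (67 left).
−29 → May 31, 1791 (end of May, 31 days; 38 left).
−31 → Apr 30, 1791 (end of Apr, 30 days; 7 left).
−7 → Apr 23, 1791.

April 23, 1791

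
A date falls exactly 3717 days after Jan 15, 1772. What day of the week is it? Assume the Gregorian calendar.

Jan 15, 1772 is a Wednesday.
3717 mod 7 = 0, so 3717 days after a Wednesday is Wednesday + 0 = Wednesday.

Wednesday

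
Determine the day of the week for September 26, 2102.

Tuesday

Doomsday rule: the anchor day for the 2100s is Sunday. For year 02: 2÷12 = 0 r 2, and 2÷4 = 0, so 0+2+0 = 2.
Sunday + 2 ≡ Tuesday — that's 2102's doomsday.
In September the doomsday date is Sep 5.
Sep 26 is 21 days after Sep 5; 21 mod 7 = 0, so Tuesday + 0 = Tuesday.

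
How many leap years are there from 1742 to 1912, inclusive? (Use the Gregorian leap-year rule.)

Multiples of 4 in [1742,1912]: 43.
Of those, multiples of 100: 2 (not leap unless ÷400).
Multiples of 400: 0.
Leap years = 43 − 2 + 0 = 41.

41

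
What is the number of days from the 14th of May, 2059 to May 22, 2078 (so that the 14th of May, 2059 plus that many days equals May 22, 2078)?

6948

May 14, 2059 → May 14, 2060: 366 days (Feb 29, 2060 is in that span).
May 14, 2060 → May 14, 2061: 365 days.
May 14, 2061 → May 14, 2062: 365 days.
May 14, 2062 → May 14, 2063: 365 days.
May 14, 2063 → May 14, 2064: 366 days (Feb 29, 2064 is in that span).
May 14, 2064 → May 14, 2065: 365 days.
May 14, 2065 → May 14, 2066: 365 days.
May 14, 2066 → May 14, 2067: 365 days.
May 14, 2067 → May 14, 2068: 366 days (Feb 29, 2068 is in that span).
May 14, 2068 → May 14, 2069: 365 days.
May 14, 2069 → May 14, 2070: 365 days.
May 14, 2070 → May 14, 2071: 365 days.
May 14, 2071 → May 14, 2072: 366 days (Feb 29, 2072 is in that span).
May 14, 2072 → May 14, 2073: 365 days.
May 14, 2073 → May 14, 2074: 365 days.
May 14, 2074 → May 14, 2075: 365 days.
May 14, 2075 → May 14, 2076: 366 days (Feb 29, 2076 is in that span).
May 14, 2076 → May 14, 2077: 365 days.
May 14, 2077 → Jun 14, 2077: 31 days (May has 31).
Jun 14, 2077 → Jul 14, 2077: 30 days (June has 30).
Jul 14, 2077 → Aug 14, 2077: 31 days (July has 31).
Aug 14, 2077 → Sep 14, 2077: 31 days (August has 31).
Sep 14, 2077 → Oct 14, 2077: 30 days (September has 30).
Oct 14, 2077 → Nov 14, 2077: 31 days (October has 31).
Nov 14, 2077 → Dec 14, 2077: 30 days (November has 30).
Dec 14, 2077 → Jan 14, 2078: 31 days (December has 31).
Jan 14, 2078 → Feb 14, 2078: 31 days (January has 31).
Feb 14, 2078 → Mar 14, 2078: 28 days (February has 28).
Mar 14, 2078 → Apr 14, 2078: 31 days (March has 31).
Apr 14, 2078 → May 14, 2078: 30 days (April has 30).
May 14, 2078 → May 22, 2078: 8 days.
Total: 6948 days.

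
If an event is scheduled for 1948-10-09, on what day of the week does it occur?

Saturday

Doomsday rule: the anchor day for the 1900s is Wednesday. For year 48: 48÷12 = 4 r 0, and 0÷4 = 0, so 4+0+0 = 4.
Wednesday + 4 ≡ Sunday — that's 1948's doomsday.
In October the doomsday date is Oct 10.
Oct 9 is 1 day before Oct 10; 1 mod 7 = 1, so Sunday − 1 = Saturday.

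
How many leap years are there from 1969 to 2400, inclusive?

105

Multiples of 4 in [1969,2400]: 108.
Of those, multiples of 100: 5 (not leap unless ÷400).
Multiples of 400: 2.
Leap years = 108 − 5 + 2 = 105.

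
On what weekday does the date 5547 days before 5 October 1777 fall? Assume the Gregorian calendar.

Thursday

First find the weekday of Oct 5, 1777. Doomsday rule: the anchor day for the 1700s is Sunday. For year 77: 77÷12 = 6 r 5, and 5÷4 = 1, so 6+5+1 = 12.
Sunday + 12 ≡ Friday — that's 1777's doomsday.
In October the doomsday date is Oct 10.
Oct 5 is 5 days before Oct 10; 5 mod 7 = 5, so Friday − 5 = Sunday.
5547 mod 7 = 3, so 5547 days before a Sunday is Sunday − 3 = Thursday.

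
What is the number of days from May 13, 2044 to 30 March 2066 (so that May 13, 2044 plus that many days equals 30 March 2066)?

May 13, 2044 → May 13, 2045: 365 days.
May 13, 2045 → May 13, 2046: 365 days.
May 13, 2046 → May 13, 2047: 365 days.
May 13, 2047 → May 13, 2048: 366 days (Feb 29, 2048 is in that span).
May 13, 2048 → May 13, 2049: 365 days.
May 13, 2049 → May 13, 2050: 365 days.
May 13, 2050 → May 13, 2051: 365 days.
May 13, 2051 → May 13, 2052: 366 days (Feb 29, 2052 is in that span).
May 13, 2052 → May 13, 2053: 365 days.
May 13, 2053 → May 13, 2054: 365 days.
May 13, 2054 → May 13, 2055: 365 days.
May 13, 2055 → May 13, 2056: 366 days (Feb 29, 2056 is in that span).
May 13, 2056 → May 13, 2057: 365 days.
May 13, 2057 → May 13, 2058: 365 days.
May 13, 2058 → May 13, 2059: 365 days.
May 13, 2059 → May 13, 2060: 366 days (Feb 29, 2060 is in that span).
May 13, 2060 → May 13, 2061: 365 days.
May 13, 2061 → May 13, 2062: 365 days.
May 13, 2062 → May 13, 2063: 365 days.
May 13, 2063 → May 13, 2064: 366 days (Feb 29, 2064 is in that span).
May 13, 2064 → May 13, 2065: 365 days.
May 13, 2065 → Jun 13, 2065: 31 days (May has 31).
Jun 13, 2065 → Jul 13, 2065: 30 days (June has 30).
Jul 13, 2065 → Aug 13, 2065: 31 days (July has 31).
Aug 13, 2065 → Sep 13, 2065: 31 days (August has 31).
Sep 13, 2065 → Oct 13, 2065: 30 days (September has 30).
Oct 13, 2065 → Nov 13, 2065: 31 days (October has 31).
Nov 13, 2065 → Dec 13, 2065: 30 days (November has 30).
Dec 13, 2065 → Jan 13, 2066: 31 days (December has 31).
Jan 13, 2066 → Feb 13, 2066: 31 days (January has 31).
Feb 13, 2066 → Mar 13, 2066: 28 days (February has 28).
Mar 13, 2066 → Mar 30, 2066: 17 days.
Total: 7991 days.

7991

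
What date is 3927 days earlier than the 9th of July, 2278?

−365 (one year) → Jul 9, 2277 (3562 left).
−365 (one year) → Jul 9, 2276 (3197 left).
−366 (one year; includes Feb 29, 2276) → Jul 9, 2275 (2831 left).
−365 (one year) → Jul 9, 2274 (2466 left).
−365 (one year) → Jul 9, 2273 (2101 left).
−365 (one year) → Jul 9, 2272 (1736 left).
−366 (one year; includes Feb 29, 2272) → Jul 9, 2271 (1370 left).
−365 (one year) → Jul 9, 2270 (1005 left).
−365 (one year) → Jul 9, 2269 (640 left).
−365 (one year) → Jul 9, 2268 (275 left).
−9 → Jun 30, 2268 (end of Jun, 30 days; 266 left).
−30 → May 31, 2268 (end of May, 31 days; 236 left).
−31 → Apr 30, 2268 (end of Apr, 30 days; 205 left).
−30 → Mar 31, 2268 (end of Mar, 31 days; 175 left).
−31 → Feb 29, 2268 (end of Feb, 29 days; 144 left).
−29 → Jan 31, 2268 (end of Jan, 31 days; 115 left).
−31 → Dec 31, 2267 (end of Dec, 31 days; 84 left).
−31 → Nov 30, 2267 (end of Nov, 30 days; 53 left).
−30 → Oct 31, 2267 (end of Oct, 31 days; 23 left).
−23 → Oct 8, 2267.

October 8, 2267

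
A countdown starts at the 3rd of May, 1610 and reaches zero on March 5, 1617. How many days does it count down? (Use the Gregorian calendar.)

2498

May 3, 1610 → May 3, 1611: 365 days.
May 3, 1611 → May 3, 1612: 366 days (Feb 29, 1612 is in that span).
May 3, 1612 → May 3, 1613: 365 days.
May 3, 1613 → May 3, 1614: 365 days.
May 3, 1614 → May 3, 1615: 365 days.
May 3, 1615 → May 3, 1616: 366 days (Feb 29, 1616 is in that span).
May 3, 1616 → Jun 3, 1616: 31 days (May has 31).
Jun 3, 1616 → Jul 3, 1616: 30 days (June has 30).
Jul 3, 1616 → Aug 3, 1616: 31 days (July has 31).
Aug 3, 1616 → Sep 3, 1616: 31 days (August has 31).
Sep 3, 1616 → Oct 3, 1616: 30 days (September has 30).
Oct 3, 1616 → Nov 3, 1616: 31 days (October has 31).
Nov 3, 1616 → Dec 3, 1616: 30 days (November has 30).
Dec 3, 1616 → Jan 3, 1617: 31 days (December has 31).
Jan 3, 1617 → Feb 3, 1617: 31 days (January has 31).
Feb 3, 1617 → Mar 3, 1617: 28 days (February has 28).
Mar 3, 1617 → Mar 5, 1617: 2 days.
Total: 2498 days.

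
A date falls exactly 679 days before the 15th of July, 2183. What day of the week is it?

Tuesday

Jul 15, 2183 is a Tuesday.
679 mod 7 = 0, so 679 days before a Tuesday is Tuesday − 0 = Tuesday.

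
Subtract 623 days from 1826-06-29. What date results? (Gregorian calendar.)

−365 (one year) → Jun 29, 1825 (258 left).
−29 → May 31, 1825 (end of May, 31 days; 229 left).
−31 → Apr 30, 1825 (end of Apr, 30 days; 198 left).
−30 → Mar 31, 1825 (end of Mar, 31 days; 168 left).
−31 → Feb 28, 1825 (end of Feb, 28 days; 137 left).
−28 → Jan 31, 1825 (end of Jan, 31 days; 109 left).
−31 → Dec 31, 1824 (end of Dec, 31 days; 78 left).
−31 → Nov 30, 1824 (end of Nov, 30 days; 47 left).
−30 → Oct 31, 1824 (end of Oct, 31 days; 17 left).
−17 → Oct 14, 1824.

October 14, 1824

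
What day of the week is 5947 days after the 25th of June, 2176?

Saturday

First find the weekday of Jun 25, 2176. Doomsday rule: the anchor day for the 2100s is Sunday. For year 76: 76÷12 = 6 r 4, and 4÷4 = 1, so 6+4+1 = 11.
Sunday + 11 ≡ Thursday — that's 2176's doomsday.
In June the doomsday date is Jun 6.
Jun 25 is 19 days after Jun 6; 19 mod 7 = 5, so Thursday + 5 = Tuesday.
5947 mod 7 = 4, so 5947 days after a Tuesday is Tuesday + 4 = Saturday.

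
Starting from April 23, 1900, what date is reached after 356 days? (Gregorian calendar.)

Apr has 30 days: +8 → May 1, 1900 (348 left).
May has 31 days: +31 → Jun 1, 1900 (317 left).
Jun has 30 days: +30 → Jul 1, 1900 (287 left).
Jul has 31 days: +31 → Aug 1, 1900 (256 left).
Aug has 31 days: +31 → Sep 1, 1900 (225 left).
Sep has 30 days: +30 → Oct 1, 1900 (195 left).
Oct has 31 days: +31 → Nov 1, 1900 (164 left).
Nov has 30 days: +30 → Dec 1, 1900 (134 left).
Dec has 31 days: +31 → Jan 1, 1901 (103 left).
Jan has 31 days: +31 → Feb 1, 1901 (72 left).
Feb has 28 days: +28 → Mar 1, 1901 (44 left).
Mar has 31 days: +31 → Apr 1, 1901 (13 left).
+13 → Apr 14, 1901.

April 14, 1901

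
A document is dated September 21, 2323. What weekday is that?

Doomsday rule: the anchor day for the 2300s is Wednesday. For year 23: 23÷12 = 1 r 11, and 11÷4 = 2, so 1+11+2 = 14.
Wednesday + 14 ≡ Wednesday — that's 2323's doomsday.
In September the doomsday date is Sep 5.
Sep 21 is 16 days after Sep 5; 16 mod 7 = 2, so Wednesday + 2 = Friday.

Friday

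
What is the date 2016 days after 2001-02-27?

September 5, 2006

+365 (one year) → Feb 27, 2002 (1651 left).
+365 (one year) → Feb 27, 2003 (1286 left).
+365 (one year) → Feb 27, 2004 (921 left).
+366 (one year; includes Feb 29, 2004) → Feb 27, 2005 (555 left).
+365 (one year) → Feb 27, 2006 (190 left).
Feb has 28 days: +2 → Mar 1, 2006 (188 left).
Mar has 31 days: +31 → Apr 1, 2006 (157 left).
Apr has 30 days: +30 → May 1, 2006 (127 left).
May has 31 days: +31 → Jun 1, 2006 (96 left).
Jun has 30 days: +30 → Jul 1, 2006 (66 left).
Jul has 31 days: +31 → Aug 1, 2006 (35 left).
Aug has 31 days: +31 → Sep 1, 2006 (4 left).
+4 → Sep 5, 2006.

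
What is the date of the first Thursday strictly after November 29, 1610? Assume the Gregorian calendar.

Nov 29, 1610 is a Monday.
From Monday to the next Thursday is 3 days.
Nov 29, 1610 + 3 = Dec 2, 1610.

December 2, 1610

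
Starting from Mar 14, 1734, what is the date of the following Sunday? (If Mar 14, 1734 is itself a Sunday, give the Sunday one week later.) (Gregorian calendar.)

March 21, 1734

Mar 14, 1734 is a Sunday.
From Sunday to the next Sunday is 7 days.
Mar 14, 1734 + 7 = Mar 21, 1734.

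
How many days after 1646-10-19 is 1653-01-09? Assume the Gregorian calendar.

Oct 19, 1646 → Oct 19, 1647: 365 days.
Oct 19, 1647 → Oct 19, 1648: 366 days (Feb 29, 1648 is in that span).
Oct 19, 1648 → Oct 19, 1649: 365 days.
Oct 19, 1649 → Oct 19, 1650: 365 days.
Oct 19, 1650 → Oct 19, 1651: 365 days.
Oct 19, 1651 → Oct 19, 1652: 366 days (Feb 29, 1652 is in that span).
Oct 19, 1652 → Nov 19, 1652: 31 days (October has 31).
Nov 19, 1652 → Dec 19, 1652: 30 days (November has 30).
Dec 19, 1652 → Jan 9, 1653: 21 days.
Total: 2274 days.

2274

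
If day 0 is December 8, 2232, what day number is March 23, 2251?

Dec 8, 2232 → Dec 8, 2233: 365 days.
Dec 8, 2233 → Dec 8, 2234: 365 days.
Dec 8, 2234 → Dec 8, 2235: 365 days.
Dec 8, 2235 → Dec 8, 2236: 366 days (Feb 29, 2236 is in that span).
Dec 8, 2236 → Dec 8, 2237: 365 days.
Dec 8, 2237 → Dec 8, 2238: 365 days.
Dec 8, 2238 → Dec 8, 2239: 365 days.
Dec 8, 2239 → Dec 8, 2240: 366 days (Feb 29, 2240 is in that span).
Dec 8, 2240 → Dec 8, 2241: 365 days.
Dec 8, 2241 → Dec 8, 2242: 365 days.
Dec 8, 2242 → Dec 8, 2243: 365 days.
Dec 8, 2243 → Dec 8, 2244: 366 days (Feb 29, 2244 is in that span).
Dec 8, 2244 → Dec 8, 2245: 365 days.
Dec 8, 2245 → Dec 8, 2246: 365 days.
Dec 8, 2246 → Dec 8, 2247: 365 days.
Dec 8, 2247 → Dec 8, 2248: 366 days (Feb 29, 2248 is in that span).
Dec 8, 2248 → Dec 8, 2249: 365 days.
Dec 8, 2249 → Dec 8, 2250: 365 days.
Dec 8, 2250 → Jan 8, 2251: 31 days (December has 31).
Jan 8, 2251 → Feb 8, 2251: 31 days (January has 31).
Feb 8, 2251 → Mar 8, 2251: 28 days (February has 28).
Mar 8, 2251 → Mar 23, 2251: 15 days.
Total: 6679 days.

6679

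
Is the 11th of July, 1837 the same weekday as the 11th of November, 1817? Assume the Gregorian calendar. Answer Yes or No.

From Nov 11, 1817 to Jul 11, 1837 is 7182 days.
7182 mod 7 = 0, so they are the same weekday.
(Nov 11, 1817 is a Tuesday; Jul 11, 1837 is a Tuesday.)

Yes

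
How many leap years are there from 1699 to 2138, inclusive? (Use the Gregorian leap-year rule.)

106

Multiples of 4 in [1699,2138]: 110.
Of those, multiples of 100: 5 (not leap unless ÷400).
Multiples of 400: 1.
Leap years = 110 − 5 + 1 = 106.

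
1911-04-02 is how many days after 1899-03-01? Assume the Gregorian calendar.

4414

Mar 1, 1899 → Mar 1, 1900: 365 days.
Mar 1, 1900 → Mar 1, 1901: 365 days.
Mar 1, 1901 → Mar 1, 1902: 365 days.
Mar 1, 1902 → Mar 1, 1903: 365 days.
Mar 1, 1903 → Mar 1, 1904: 366 days (Feb 29, 1904 is in that span).
Mar 1, 1904 → Mar 1, 1905: 365 days.
Mar 1, 1905 → Mar 1, 1906: 365 days.
Mar 1, 1906 → Mar 1, 1907: 365 days.
Mar 1, 1907 → Mar 1, 1908: 366 days (Feb 29, 1908 is in that span).
Mar 1, 1908 → Mar 1, 1909: 365 days.
Mar 1, 1909 → Mar 1, 1910: 365 days.
Mar 1, 1910 → Apr 1, 1910: 31 days (March has 31).
Apr 1, 1910 → May 1, 1910: 30 days (April has 30).
May 1, 1910 → Jun 1, 1910: 31 days (May has 31).
Jun 1, 1910 → Jul 1, 1910: 30 days (June has 30).
Jul 1, 1910 → Aug 1, 1910: 31 days (July has 31).
Aug 1, 1910 → Sep 1, 1910: 31 days (August has 31).
Sep 1, 1910 → Oct 1, 1910: 30 days (September has 30).
Oct 1, 1910 → Nov 1, 1910: 31 days (October has 31).
Nov 1, 1910 → Dec 1, 1910: 30 days (November has 30).
Dec 1, 1910 → Jan 1, 1911: 31 days (December has 31).
Jan 1, 1911 → Feb 1, 1911: 31 days (January has 31).
Feb 1, 1911 → Mar 1, 1911: 28 days (February has 28).
Mar 1, 1911 → Apr 1, 1911: 31 days (March has 31).
Apr 1, 1911 → Apr 2, 1911: 1 days.
Total: 4414 days.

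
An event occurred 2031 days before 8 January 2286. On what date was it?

−365 (one year) → Jan 8, 2285 (1666 left).
−366 (one year; includes Feb 29, 2284) → Jan 8, 2284 (1300 left).
−365 (one year) → Jan 8, 2283 (935 left).
−365 (one year) → Jan 8, 2282 (570 left).
−365 (one year) → Jan 8, 2281 (205 left).
−8 → Dec 31, 2280 (end of Dec, 31 days; 197 left).
−31 → Nov 30, 2280 (end of Nov, 30 days; 166 left).
−30 → Oct 31, 2280 (end of Oct, 31 days; 136 left).
−31 → Sep 30, 2280 (end of Sep, 30 days; 105 left).
−30 → Aug 31, 2280 (end of Aug, 31 days; 75 left).
−31 → Jul 31, 2280 (end of Jul, 31 days; 44 left).
−31 → Jun 30, 2280 (end of Jun, 30 days; 13 left).
−13 → Jun 17, 2280.

June 17, 2280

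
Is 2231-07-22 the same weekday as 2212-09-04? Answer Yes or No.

From Sep 4, 2212 to Jul 22, 2231 is 6895 days.
6895 mod 7 = 0, so they are the same weekday.
(Sep 4, 2212 is a Friday; Jul 22, 2231 is a Friday.)

Yes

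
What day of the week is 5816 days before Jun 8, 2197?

First find the weekday of Jun 8, 2197. Doomsday rule: the anchor day for the 2100s is Sunday. For year 97: 97÷12 = 8 r 1, and 1÷4 = 0, so 8+1+0 = 9.
Sunday + 9 ≡ Tuesday — that's 2197's doomsday.
In June the doomsday date is Jun 6.
Jun 8 is 2 days after Jun 6; 2 mod 7 = 2, so Tuesday + 2 = Thursday.
5816 mod 7 = 6, so 5816 days before a Thursday is Thursday − 6 = Friday.

Friday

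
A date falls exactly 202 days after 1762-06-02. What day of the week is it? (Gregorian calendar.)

Jun 2, 1762 is a Wednesday.
202 mod 7 = 6, so 202 days after a Wednesday is Wednesday + 6 = Tuesday.

Tuesday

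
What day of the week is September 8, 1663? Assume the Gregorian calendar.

Saturday

Doomsday rule: the anchor day for the 1600s is Tuesday. For year 63: 63÷12 = 5 r 3, and 3÷4 = 0, so 5+3+0 = 8.
Tuesday + 8 ≡ Wednesday — that's 1663's doomsday.
In September the doomsday date is Sep 5.
Sep 8 is 3 days after Sep 5; 3 mod 7 = 3, so Wednesday + 3 = Saturday.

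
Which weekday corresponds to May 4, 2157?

Doomsday rule: the anchor day for the 2100s is Sunday. For year 57: 57÷12 = 4 r 9, and 9÷4 = 2, so 4+9+2 = 15.
Sunday + 15 ≡ Monday — that's 2157's doomsday.
In May the doomsday date is May 9.
May 4 is 5 days before May 9; 5 mod 7 = 5, so Monday − 5 = Wednesday.

Wednesday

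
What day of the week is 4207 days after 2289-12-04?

Wednesday

First find the weekday of Dec 4, 2289. Doomsday rule: the anchor day for the 2200s is Friday. For year 89: 89÷12 = 7 r 5, and 5÷4 = 1, so 7+5+1 = 13.
Friday + 13 ≡ Thursday — that's 2289's doomsday.
In December the doomsday date is Dec 12.
Dec 4 is 8 days before Dec 12; 8 mod 7 = 1, so Thursday − 1 = Wednesday.
4207 mod 7 = 0, so 4207 days after a Wednesday is Wednesday + 0 = Wednesday.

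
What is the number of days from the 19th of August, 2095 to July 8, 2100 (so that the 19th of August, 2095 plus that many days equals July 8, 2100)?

Aug 19, 2095 → Aug 19, 2096: 366 days (Feb 29, 2096 is in that span).
Aug 19, 2096 → Aug 19, 2097: 365 days.
Aug 19, 2097 → Aug 19, 2098: 365 days.
Aug 19, 2098 → Aug 19, 2099: 365 days.
Aug 19, 2099 → Sep 19, 2099: 31 days (August has 31).
Sep 19, 2099 → Oct 19, 2099: 30 days (September has 30).
Oct 19, 2099 → Nov 19, 2099: 31 days (October has 31).
Nov 19, 2099 → Dec 19, 2099: 30 days (November has 30).
Dec 19, 2099 → Jan 19, 2100: 31 days (December has 31).
Jan 19, 2100 → Feb 19, 2100: 31 days (January has 31).
Feb 19, 2100 → Mar 19, 2100: 28 days (February has 28).
Mar 19, 2100 → Apr 19, 2100: 31 days (March has 31).
Apr 19, 2100 → May 19, 2100: 30 days (April has 30).
May 19, 2100 → Jun 19, 2100: 31 days (May has 31).
Jun 19, 2100 → Jul 8, 2100: 19 days.
Total: 1784 days.

1784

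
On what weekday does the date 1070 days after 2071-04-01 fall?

First find the weekday of Apr 1, 2071. Doomsday rule: the anchor day for the 2000s is Tuesday. For year 71: 71÷12 = 5 r 11, and 11÷4 = 2, so 5+11+2 = 18.
Tuesday + 18 ≡ Saturday — that's 2071's doomsday.
In April the doomsday date is Apr 4.
Apr 1 is 3 days before Apr 4; 3 mod 7 = 3, so Saturday − 3 = Wednesday.
1070 mod 7 = 6, so 1070 days after a Wednesday is Wednesday + 6 = Tuesday.

Tuesday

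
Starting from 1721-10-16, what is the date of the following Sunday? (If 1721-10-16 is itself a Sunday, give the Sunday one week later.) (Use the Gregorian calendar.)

October 19, 1721

Oct 16, 1721 is a Thursday.
From Thursday to the next Sunday is 3 days.
Oct 16, 1721 + 3 = Oct 19, 1721.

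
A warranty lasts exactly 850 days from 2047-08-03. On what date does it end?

November 30, 2049

+366 (one year; includes Feb 29, 2048) → Aug 3, 2048 (484 left).
+365 (one year) → Aug 3, 2049 (119 left).
Aug has 31 days: +29 → Sep 1, 2049 (90 left).
Sep has 30 days: +30 → Oct 1, 2049 (60 left).
Oct has 31 days: +31 → Nov 1, 2049 (29 left).
+29 → Nov 30, 2049.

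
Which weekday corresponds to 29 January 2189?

Thursday

Doomsday rule: the anchor day for the 2100s is Sunday. For year 89: 89÷12 = 7 r 5, and 5÷4 = 1, so 7+5+1 = 13.
Sunday + 13 ≡ Saturday — that's 2189's doomsday.
In January the doomsday date is Jan 3 (2189 is not a leap year).
Jan 29 is 26 days after Jan 3; 26 mod 7 = 5, so Saturday + 5 = Thursday.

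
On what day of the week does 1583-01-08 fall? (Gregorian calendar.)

Saturday

Doomsday rule: the anchor day for the 1500s is Wednesday. For year 83: 83÷12 = 6 r 11, and 11÷4 = 2, so 6+11+2 = 19.
Wednesday + 19 ≡ Monday — that's 1583's doomsday.
In January the doomsday date is Jan 3 (1583 is not a leap year).
Jan 8 is 5 days after Jan 3; 5 mod 7 = 5, so Monday + 5 = Saturday.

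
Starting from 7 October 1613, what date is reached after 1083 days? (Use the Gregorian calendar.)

September 24, 1616

+365 (one year) → Oct 7, 1614 (718 left).
+365 (one year) → Oct 7, 1615 (353 left).
Oct has 31 days: +25 → Nov 1, 1615 (328 left).
Nov has 30 days: +30 → Dec 1, 1615 (298 left).
Dec has 31 days: +31 → Jan 1, 1616 (267 left).
Jan has 31 days: +31 → Feb 1, 1616 (236 left).
Feb has 29 days: +29 → Mar 1, 1616 (207 left).
Mar has 31 days: +31 → Apr 1, 1616 (176 left).
Apr has 30 days: +30 → May 1, 1616 (146 left).
May has 31 days: +31 → Jun 1, 1616 (115 left).
Jun has 30 days: +30 → Jul 1, 1616 (85 left).
Jul has 31 days: +31 → Aug 1, 1616 (54 left).
Aug has 31 days: +31 → Sep 1, 1616 (23 left).
+23 → Sep 24, 1616.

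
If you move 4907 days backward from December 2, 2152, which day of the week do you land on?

Saturday

Dec 2, 2152 is a Saturday.
4907 mod 7 = 0, so 4907 days before a Saturday is Saturday − 0 = Saturday.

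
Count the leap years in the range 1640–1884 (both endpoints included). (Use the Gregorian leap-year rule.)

Multiples of 4 in [1640,1884]: 62.
Of those, multiples of 100: 2 (not leap unless ÷400).
Multiples of 400: 0.
Leap years = 62 − 2 + 0 = 60.

60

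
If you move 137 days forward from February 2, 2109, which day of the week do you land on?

First find the weekday of Feb 2, 2109. Doomsday rule: the anchor day for the 2100s is Sunday. For year 09: 9÷12 = 0 r 9, and 9÷4 = 2, so 0+9+2 = 11.
Sunday + 11 ≡ Thursday — that's 2109's doomsday.
In February the doomsday date is Feb 28 (2109 is not a leap year).
Feb 2 is 26 days before Feb 28; 26 mod 7 = 5, so Thursday − 5 = Saturday.
137 mod 7 = 4, so 137 days after a Saturday is Saturday + 4 = Wednesday.

Wednesday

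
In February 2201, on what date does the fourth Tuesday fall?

February 1, 2201 is a Sunday.
The first Tuesday is therefore February 3 (2 days later).
The fourth Tuesday is 3 + 3×7 = February 24.

February 24, 2201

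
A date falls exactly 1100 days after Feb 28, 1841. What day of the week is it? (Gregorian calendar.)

First find the weekday of Feb 28, 1841. Doomsday rule: the anchor day for the 1800s is Friday. For year 41: 41÷12 = 3 r 5, and 5÷4 = 1, so 3+5+1 = 9.
Friday + 9 ≡ Sunday — that's 1841's doomsday.
In February the doomsday date is Feb 28 (1841 is not a leap year).
Feb 28 is the doomsday itself: Sunday.
1100 mod 7 = 1, so 1100 days after a Sunday is Sunday + 1 = Monday.

Monday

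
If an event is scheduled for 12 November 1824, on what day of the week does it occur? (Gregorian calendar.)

January 1, 1824 is a Thursday.
Jan 1, 1824 → Feb 1, 1824: 31 days (January has 31).
Feb 1, 1824 → Mar 1, 1824: 29 days (February has 29).
Mar 1, 1824 → Apr 1, 1824: 31 days (March has 31).
Apr 1, 1824 → May 1, 1824: 30 days (April has 30).
May 1, 1824 → Jun 1, 1824: 31 days (May has 31).
Jun 1, 1824 → Jul 1, 1824: 30 days (June has 30).
Jul 1, 1824 → Aug 1, 1824: 31 days (July has 31).
Aug 1, 1824 → Sep 1, 1824: 31 days (August has 31).
Sep 1, 1824 → Oct 1, 1824: 30 days (September has 30).
Oct 1, 1824 → Nov 1, 1824: 31 days (October has 31).
Nov 1, 1824 → Nov 12, 1824: 11 days.
Total: 316 days.
316 mod 7 = 1, so Thursday + 1 = Friday.

Friday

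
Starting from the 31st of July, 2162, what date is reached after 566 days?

+365 (one year) → Jul 31, 2163 (201 left).
Jul has 31 days: +1 → Aug 1, 2163 (200 left).
Aug has 31 days: +31 → Sep 1, 2163 (169 left).
Sep has 30 days: +30 → Oct 1, 2163 (139 left).
Oct has 31 days: +31 → Nov 1, 2163 (108 left).
Nov has 30 days: +30 → Dec 1, 2163 (78 left).
Dec has 31 days: +31 → Jan 1, 2164 (47 left).
Jan has 31 days: +31 → Feb 1, 2164 (16 left).
+16 → Feb 17, 2164.

February 17, 2164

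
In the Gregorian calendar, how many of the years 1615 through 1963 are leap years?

84

Multiples of 4 in [1615,1963]: 87.
Of those, multiples of 100: 3 (not leap unless ÷400).
Multiples of 400: 0.
Leap years = 87 − 3 + 0 = 84.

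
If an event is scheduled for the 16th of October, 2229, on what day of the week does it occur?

Doomsday rule: the anchor day for the 2200s is Friday. For year 29: 29÷12 = 2 r 5, and 5÷4 = 1, so 2+5+1 = 8.
Friday + 8 ≡ Saturday — that's 2229's doomsday.
In October the doomsday date is Oct 10.
Oct 16 is 6 days after Oct 10; 6 mod 7 = 6, so Saturday + 6 = Friday.

Friday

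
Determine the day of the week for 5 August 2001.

Doomsday rule: the anchor day for the 2000s is Tuesday. For year 01: 1÷12 = 0 r 1, and 1÷4 = 0, so 0+1+0 = 1.
Tuesday + 1 ≡ Wednesday — that's 2001's doomsday.
In August the doomsday date is Aug 8.
Aug 5 is 3 days before Aug 8; 3 mod 7 = 3, so Wednesday − 3 = Sunday.

Sunday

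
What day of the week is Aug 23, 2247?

Doomsday rule: the anchor day for the 2200s is Friday. For year 47: 47÷12 = 3 r 11, and 11÷4 = 2, so 3+11+2 = 16.
Friday + 16 ≡ Sunday — that's 2247's doomsday.
In August the doomsday date is Aug 8.
Aug 23 is 15 days after Aug 8; 15 mod 7 = 1, so Sunday + 1 = Monday.

Monday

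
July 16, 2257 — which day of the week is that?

Thursday

Doomsday rule: the anchor day for the 2200s is Friday. For year 57: 57÷12 = 4 r 9, and 9÷4 = 2, so 4+9+2 = 15.
Friday + 15 ≡ Saturday — that's 2257's doomsday.
In July the doomsday date is Jul 11.
Jul 16 is 5 days after Jul 11; 5 mod 7 = 5, so Saturday + 5 = Thursday.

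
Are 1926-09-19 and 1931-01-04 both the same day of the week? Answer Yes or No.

From Sep 19, 1926 to Jan 4, 1931 is 1568 days.
1568 mod 7 = 0, so they are the same weekday.
(Sep 19, 1926 is a Sunday; Jan 4, 1931 is a Sunday.)

Yes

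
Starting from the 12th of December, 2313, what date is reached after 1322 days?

+365 (one year) → Dec 12, 2314 (957 left).
+365 (one year) → Dec 12, 2315 (592 left).
+366 (one year; includes Feb 29, 2316) → Dec 12, 2316 (226 left).
Dec has 31 days: +20 → Jan 1, 2317 (206 left).
Jan has 31 days: +31 → Feb 1, 2317 (175 left).
Feb has 28 days: +28 → Mar 1, 2317 (147 left).
Mar has 31 days: +31 → Apr 1, 2317 (116 left).
Apr has 30 days: +30 → May 1, 2317 (86 left).
May has 31 days: +31 → Jun 1, 2317 (55 left).
Jun has 30 days: +30 → Jul 1, 2317 (25 left).
+25 → Jul 26, 2317.

July 26, 2317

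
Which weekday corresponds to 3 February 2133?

Tuesday

Doomsday rule: the anchor day for the 2100s is Sunday. For year 33: 33÷12 = 2 r 9, and 9÷4 = 2, so 2+9+2 = 13.
Sunday + 13 ≡ Saturday — that's 2133's doomsday.
In February the doomsday date is Feb 28 (2133 is not a leap year).
Feb 3 is 25 days before Feb 28; 25 mod 7 = 4, so Saturday − 4 = Tuesday.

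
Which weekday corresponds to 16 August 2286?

Monday

Doomsday rule: the anchor day for the 2200s is Friday. For year 86: 86÷12 = 7 r 2, and 2÷4 = 0, so 7+2+0 = 9.
Friday + 9 ≡ Sunday — that's 2286's doomsday.
In August the doomsday date is Aug 8.
Aug 16 is 8 days after Aug 8; 8 mod 7 = 1, so Sunday + 1 = Monday.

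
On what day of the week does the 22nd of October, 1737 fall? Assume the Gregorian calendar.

Tuesday

Doomsday rule: the anchor day for the 1700s is Sunday. For year 37: 37÷12 = 3 r 1, and 1÷4 = 0, so 3+1+0 = 4.
Sunday + 4 ≡ Thursday — that's 1737's doomsday.
In October the doomsday date is Oct 10.
Oct 22 is 12 days after Oct 10; 12 mod 7 = 5, so Thursday + 5 = Tuesday.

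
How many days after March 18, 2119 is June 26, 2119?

Mar 18, 2119 → Apr 18, 2119: 31 days (March has 31).
Apr 18, 2119 → May 18, 2119: 30 days (April has 30).
May 18, 2119 → Jun 18, 2119: 31 days (May has 31).
Jun 18, 2119 → Jun 26, 2119: 8 days.
Total: 100 days.

100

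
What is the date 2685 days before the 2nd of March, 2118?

−365 (one year) → Mar 2, 2117 (2320 left).
−365 (one year) → Mar 2, 2116 (1955 left).
−366 (one year; includes Feb 29, 2116) → Mar 2, 2115 (1589 left).
−365 (one year) → Mar 2, 2114 (1224 left).
−365 (one year) → Mar 2, 2113 (859 left).
−365 (one year) → Mar 2, 2112 (494 left).
−366 (one year; includes Feb 29, 2112) → Mar 2, 2111 (128 left).
−2 → Feb 28, 2111 (end of Feb, 28 days; 126 left).
−28 → Jan 31, 2111 (end of Jan, 31 days; 98 left).
−31 → Dec 31, 2110 (end of Dec, 31 days; 67 left).
−31 → Nov 30, 2110 (end of Nov, 30 days; 36 left).
−30 → Oct 31, 2110 (end of Oct, 31 days; 6 left).
−6 → Oct 25, 2110.

October 25, 2110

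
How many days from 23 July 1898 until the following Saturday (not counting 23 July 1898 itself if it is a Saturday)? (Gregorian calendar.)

7

Jul 23, 1898 is a Saturday.
From Saturday to the next Saturday is 7 days.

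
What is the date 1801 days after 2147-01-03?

+365 (one year) → Jan 3, 2148 (1436 left).
+366 (one year; includes Feb 29, 2148) → Jan 3, 2149 (1070 left).
+365 (one year) → Jan 3, 2150 (705 left).
+365 (one year) → Jan 3, 2151 (340 left).
Jan has 31 days: +29 → Feb 1, 2151 (311 left).
Feb has 28 days: +28 → Mar 1, 2151 (283 left).
Mar has 31 days: +31 → Apr 1, 2151 (252 left).
Apr has 30 days: +30 → May 1, 2151 (222 left).
May has 31 days: +31 → Jun 1, 2151 (191 left).
Jun has 30 days: +30 → Jul 1, 2151 (161 left).
Jul has 31 days: +31 → Aug 1, 2151 (130 left).
Aug has 31 days: +31 → Sep 1, 2151 (99 left).
Sep has 30 days: +30 → Oct 1, 2151 (69 left).
Oct has 31 days: +31 → Nov 1, 2151 (38 left).
Nov has 30 days: +30 → Dec 1, 2151 (8 left).
+8 → Dec 9, 2151.

December 9, 2151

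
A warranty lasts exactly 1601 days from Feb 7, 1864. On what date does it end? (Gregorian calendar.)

June 26, 1868

+366 (one year; includes Feb 29, 1864) → Feb 7, 1865 (1235 left).
+365 (one year) → Feb 7, 1866 (870 left).
+365 (one year) → Feb 7, 1867 (505 left).
+365 (one year) → Feb 7, 1868 (140 left).
Feb has 29 days: +23 → Mar 1, 1868 (117 left).
Mar has 31 days: +31 → Apr 1, 1868 (86 left).
Apr has 30 days: +30 → May 1, 1868 (56 left).
May has 31 days: +31 → Jun 1, 1868 (25 left).
+25 → Jun 26, 1868.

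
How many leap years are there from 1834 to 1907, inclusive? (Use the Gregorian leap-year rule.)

Multiples of 4 in [1834,1907]: 18.
Of those, multiples of 100: 1 (not leap unless ÷400).
Multiples of 400: 0.
Leap years = 18 − 1 + 0 = 17.

17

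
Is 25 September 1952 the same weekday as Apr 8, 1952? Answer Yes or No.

From Apr 8, 1952 to Sep 25, 1952 is 170 days.
170 mod 7 = 2, so they are different weekdays.
(Apr 8, 1952 is a Tuesday; Sep 25, 1952 is a Thursday.)

No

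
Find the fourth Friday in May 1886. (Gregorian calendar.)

May 1, 1886 is a Saturday.
The first Friday is therefore May 7 (6 days later).
The fourth Friday is 7 + 3×7 = May 28.

May 28, 1886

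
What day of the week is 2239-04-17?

Wednesday

Doomsday rule: the anchor day for the 2200s is Friday. For year 39: 39÷12 = 3 r 3, and 3÷4 = 0, so 3+3+0 = 6.
Friday + 6 ≡ Thursday — that's 2239's doomsday.
In April the doomsday date is Apr 4.
Apr 17 is 13 days after Apr 4; 13 mod 7 = 6, so Thursday + 6 = Wednesday.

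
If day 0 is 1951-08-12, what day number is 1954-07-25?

Aug 12, 1951 → Aug 12, 1952: 366 days (Feb 29, 1952 is in that span).
Aug 12, 1952 → Aug 12, 1953: 365 days.
Aug 12, 1953 → Sep 12, 1953: 31 days (August has 31).
Sep 12, 1953 → Oct 12, 1953: 30 days (September has 30).
Oct 12, 1953 → Nov 12, 1953: 31 days (October has 31).
Nov 12, 1953 → Dec 12, 1953: 30 days (November has 30).
Dec 12, 1953 → Jan 12, 1954: 31 days (December has 31).
Jan 12, 1954 → Feb 12, 1954: 31 days (January has 31).
Feb 12, 1954 → Mar 12, 1954: 28 days (February has 28).
Mar 12, 1954 → Apr 12, 1954: 31 days (March has 31).
Apr 12, 1954 → May 12, 1954: 30 days (April has 30).
May 12, 1954 → Jun 12, 1954: 31 days (May has 31).
Jun 12, 1954 → Jul 12, 1954: 30 days (June has 30).
Jul 12, 1954 → Jul 25, 1954: 13 days.
Total: 1078 days.

1078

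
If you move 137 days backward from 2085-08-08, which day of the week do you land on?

Saturday

First find the weekday of Aug 8, 2085. Doomsday rule: the anchor day for the 2000s is Tuesday. For year 85: 85÷12 = 7 r 1, and 1÷4 = 0, so 7+1+0 = 8.
Tuesday + 8 ≡ Wednesday — that's 2085's doomsday.
In August the doomsday date is Aug 8.
Aug 8 is the doomsday itself: Wednesday.
137 mod 7 = 4, so 137 days before a Wednesday is Wednesday − 4 = Saturday.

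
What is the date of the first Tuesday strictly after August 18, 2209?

Aug 18, 2209 is a Friday.
From Friday to the next Tuesday is 4 days.
Aug 18, 2209 + 4 = Aug 22, 2209.

August 22, 2209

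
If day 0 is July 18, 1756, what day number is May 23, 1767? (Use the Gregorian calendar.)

Jul 18, 1756 → Jul 18, 1757: 365 days.
Jul 18, 1757 → Jul 18, 1758: 365 days.
Jul 18, 1758 → Jul 18, 1759: 365 days.
Jul 18, 1759 → Jul 18, 1760: 366 days (Feb 29, 1760 is in that span).
Jul 18, 1760 → Jul 18, 1761: 365 days.
Jul 18, 1761 → Jul 18, 1762: 365 days.
Jul 18, 1762 → Jul 18, 1763: 365 days.
Jul 18, 1763 → Jul 18, 1764: 366 days (Feb 29, 1764 is in that span).
Jul 18, 1764 → Jul 18, 1765: 365 days.
Jul 18, 1765 → Jul 18, 1766: 365 days.
Jul 18, 1766 → Aug 18, 1766: 31 days (July has 31).
Aug 18, 1766 → Sep 18, 1766: 31 days (August has 31).
Sep 18, 1766 → Oct 18, 1766: 30 days (September has 30).
Oct 18, 1766 → Nov 18, 1766: 31 days (October has 31).
Nov 18, 1766 → Dec 18, 1766: 30 days (November has 30).
Dec 18, 1766 → Jan 18, 1767: 31 days (December has 31).
Jan 18, 1767 → Feb 18, 1767: 31 days (January has 31).
Feb 18, 1767 → Mar 18, 1767: 28 days (February has 28).
Mar 18, 1767 → Apr 18, 1767: 31 days (March has 31).
Apr 18, 1767 → May 18, 1767: 30 days (April has 30).
May 18, 1767 → May 23, 1767: 5 days.
Total: 3961 days.

3961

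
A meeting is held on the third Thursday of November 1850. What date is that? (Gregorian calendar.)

November 21, 1850

November 1, 1850 is a Friday.
The first Thursday is therefore November 7 (6 days later).
The third Thursday is 7 + 2×7 = November 21.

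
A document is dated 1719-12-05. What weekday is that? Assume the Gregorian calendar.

Tuesday

Doomsday rule: the anchor day for the 1700s is Sunday. For year 19: 19÷12 = 1 r 7, and 7÷4 = 1, so 1+7+1 = 9.
Sunday + 9 ≡ Tuesday — that's 1719's doomsday.
In December the doomsday date is Dec 12.
Dec 5 is 7 days before Dec 12; 7 mod 7 = 0, so Tuesday − 0 = Tuesday.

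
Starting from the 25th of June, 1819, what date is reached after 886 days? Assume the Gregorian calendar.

+366 (one year; includes Feb 29, 1820) → Jun 25, 1820 (520 left).
+365 (one year) → Jun 25, 1821 (155 left).
Jun has 30 days: +6 → Jul 1, 1821 (149 left).
Jul has 31 days: +31 → Aug 1, 1821 (118 left).
Aug has 31 days: +31 → Sep 1, 1821 (87 left).
Sep has 30 days: +30 → Oct 1, 1821 (57 left).
Oct has 31 days: +31 → Nov 1, 1821 (26 left).
+26 → Nov 27, 1821.

November 27, 1821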